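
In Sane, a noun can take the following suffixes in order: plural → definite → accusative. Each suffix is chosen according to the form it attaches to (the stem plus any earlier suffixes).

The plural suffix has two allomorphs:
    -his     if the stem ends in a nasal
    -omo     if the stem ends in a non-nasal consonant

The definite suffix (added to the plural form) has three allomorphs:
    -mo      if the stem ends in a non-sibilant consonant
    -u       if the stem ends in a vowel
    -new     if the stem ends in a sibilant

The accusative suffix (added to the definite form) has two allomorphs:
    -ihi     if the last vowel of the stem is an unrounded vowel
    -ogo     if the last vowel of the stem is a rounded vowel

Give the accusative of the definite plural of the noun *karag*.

karagomouogo

Since the final consonant of *karag* is /g/ (non-nasal), it takes -omo, giving *karagomo*.
The final sound of the plural form *karagomo* is /o/, which is a vowel, so the definite suffix is -u, giving *karagomou*.
Since the last vowel of the definite form *karagomou* is /u/ (a rounded vowel), it takes -ogo, giving *karagomouogo*.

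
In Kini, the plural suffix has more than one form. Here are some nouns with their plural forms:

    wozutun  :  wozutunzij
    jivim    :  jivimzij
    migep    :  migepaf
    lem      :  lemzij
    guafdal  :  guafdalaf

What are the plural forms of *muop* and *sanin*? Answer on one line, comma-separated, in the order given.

muopaf, saninzij

The pattern is nasality of the final consonant: -zij when the stem ends in a nasal (*wozutun*, *jivim*, *lem*); -af when the stem ends in a non-nasal consonant (*migep*, *guafdal*).
The final consonant of *muop* is /p/, which is non-nasal, so the suffix is -af, giving *muopaf*.
Since the final consonant of *sanin* is /n/ (a nasal), it takes -zij, giving *saninzij*.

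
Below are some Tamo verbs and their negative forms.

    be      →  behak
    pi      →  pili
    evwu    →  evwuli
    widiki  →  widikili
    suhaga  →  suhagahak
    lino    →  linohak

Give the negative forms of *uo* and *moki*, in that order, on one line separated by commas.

Looking at the last vowel of each stem: -li when the last vowel of the stem is a high vowel (*pi*, *evwu*, *widiki*); -hak when the last vowel of the stem is a non-high vowel (*be*, *suhaga*, *lino*).
*uo*: last vowel = /o/, a non-high vowel → -hak → *uohak*.
Since the last vowel of *moki* is /i/ (a high vowel), it takes -li, giving *mokili*.

uohak, mokili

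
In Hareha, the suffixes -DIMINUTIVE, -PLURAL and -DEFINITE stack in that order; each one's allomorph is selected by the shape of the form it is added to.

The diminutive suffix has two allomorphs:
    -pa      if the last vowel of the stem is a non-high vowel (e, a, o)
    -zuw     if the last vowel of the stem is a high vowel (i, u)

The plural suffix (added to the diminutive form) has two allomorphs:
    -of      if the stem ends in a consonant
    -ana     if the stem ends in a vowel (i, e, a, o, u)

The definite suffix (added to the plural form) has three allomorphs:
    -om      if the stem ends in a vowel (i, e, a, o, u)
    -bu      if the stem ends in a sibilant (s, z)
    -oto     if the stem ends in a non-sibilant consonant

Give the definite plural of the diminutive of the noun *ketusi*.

ketusizuwofoto

The last vowel of *ketusi* is /i/, which is a high vowel, so the diminutive suffix is -zuw, giving *ketusizuw*.
The final sound of the diminutive form *ketusizuw* is /w/, which is a consonant, so the plural suffix is -of, giving *ketusizuwof*.
The plural form *ketusizuwof*: final sound = /f/, a non-sibilant consonant → -oto → *ketusizuwofoto*.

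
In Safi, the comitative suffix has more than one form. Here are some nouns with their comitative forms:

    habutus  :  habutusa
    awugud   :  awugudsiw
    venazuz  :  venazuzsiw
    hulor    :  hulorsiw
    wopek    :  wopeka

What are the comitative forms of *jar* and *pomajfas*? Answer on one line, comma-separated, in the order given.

Looking at the final consonant of each stem: -a when the stem ends in a voiceless consonant (*habutus*, *wopek*); -siw when the stem ends in a voiced consonant (*awugud*, *venazuz*, *hulor*).
*jar* — final consonant /r/ (voiced) → -siw → *jarsiw*.
The final consonant of *pomajfas* is /s/, which is voiceless, so the suffix is -a, giving *pomajfasa*.

jarsiw, pomajfasa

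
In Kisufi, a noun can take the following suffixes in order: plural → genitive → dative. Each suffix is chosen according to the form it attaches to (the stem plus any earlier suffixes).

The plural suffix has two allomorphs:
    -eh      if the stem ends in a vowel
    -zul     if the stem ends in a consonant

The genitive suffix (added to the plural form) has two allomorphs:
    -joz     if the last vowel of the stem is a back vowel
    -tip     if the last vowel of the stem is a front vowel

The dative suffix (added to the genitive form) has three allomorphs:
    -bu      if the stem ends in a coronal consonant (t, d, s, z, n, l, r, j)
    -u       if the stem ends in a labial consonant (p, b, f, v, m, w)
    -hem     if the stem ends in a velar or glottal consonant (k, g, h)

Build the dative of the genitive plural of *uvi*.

*uvi*: final sound = /i/, a vowel → -eh → *uvieh*.
The plural form *uvieh*: last vowel = /e/, a front vowel → -tip → *uviehtip*.
The genitive form *uviehtip* — final consonant /p/ (labial) → -u → *uviehtipu*.

uviehtipu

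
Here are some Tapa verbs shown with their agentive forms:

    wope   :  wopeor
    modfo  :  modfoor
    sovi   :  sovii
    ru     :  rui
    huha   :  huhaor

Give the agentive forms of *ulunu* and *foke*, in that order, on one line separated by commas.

Looking at the last vowel of each stem: -i when the last vowel of the stem is a high vowel (*sovi*, *ru*); -or when the last vowel of the stem is a non-high vowel (*wope*, *modfo*, *huha*).
The last vowel of *ulunu* is /u/, which is a high vowel, so the suffix is -i, giving *ulunui*.
*foke* — last vowel /e/ (a non-high vowel) → -or → *fokeor*.

ulunui, fokeor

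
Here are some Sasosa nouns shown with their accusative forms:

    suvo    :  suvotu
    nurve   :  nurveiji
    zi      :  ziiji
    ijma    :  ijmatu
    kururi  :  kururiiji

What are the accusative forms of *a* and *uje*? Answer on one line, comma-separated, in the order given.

Looking at the last vowel of each stem: -iji when the last vowel of the stem is a front vowel (*nurve*, *zi*, *kururi*); -tu when the last vowel of the stem is a back vowel (*suvo*, *ijma*).
*a* — last vowel /a/ (a back vowel) → -tu → *atu*.
Since the last vowel of *uje* is /e/ (a front vowel), it takes -iji, giving *ujeiji*.

atu, ujeiji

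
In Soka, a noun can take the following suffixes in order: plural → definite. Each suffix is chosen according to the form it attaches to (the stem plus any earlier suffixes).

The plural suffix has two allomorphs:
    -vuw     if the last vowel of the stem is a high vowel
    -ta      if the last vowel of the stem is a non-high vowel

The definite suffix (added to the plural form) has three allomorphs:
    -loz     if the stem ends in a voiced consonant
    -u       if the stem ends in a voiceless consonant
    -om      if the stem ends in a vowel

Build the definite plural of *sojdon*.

The last vowel of *sojdon* is /o/, which is a non-high vowel, so the plural suffix is -ta, giving *sojdonta*.
Since the final sound of the plural form *sojdonta* is /a/ (a vowel), it takes -om, giving *sojdontaom*.

sojdontaom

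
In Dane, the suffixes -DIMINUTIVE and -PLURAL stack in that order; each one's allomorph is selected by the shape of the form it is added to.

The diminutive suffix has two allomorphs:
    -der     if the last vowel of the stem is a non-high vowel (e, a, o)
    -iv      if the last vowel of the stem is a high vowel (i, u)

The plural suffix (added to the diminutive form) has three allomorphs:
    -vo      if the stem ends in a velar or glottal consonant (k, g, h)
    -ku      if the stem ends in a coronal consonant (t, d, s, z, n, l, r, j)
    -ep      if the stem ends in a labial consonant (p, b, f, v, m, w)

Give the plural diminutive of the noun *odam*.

odamderku

Since the last vowel of *odam* is /a/ (a non-high vowel), it takes -der, giving *odamder*.
The final consonant of the diminutive form *odamder* is /r/, which is coronal, so the plural suffix is -ku, giving *odamderku*.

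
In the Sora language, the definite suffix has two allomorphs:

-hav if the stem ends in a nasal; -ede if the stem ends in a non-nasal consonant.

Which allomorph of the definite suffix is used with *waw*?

-ede

*waw* — final consonant /w/ (non-nasal) → -ede.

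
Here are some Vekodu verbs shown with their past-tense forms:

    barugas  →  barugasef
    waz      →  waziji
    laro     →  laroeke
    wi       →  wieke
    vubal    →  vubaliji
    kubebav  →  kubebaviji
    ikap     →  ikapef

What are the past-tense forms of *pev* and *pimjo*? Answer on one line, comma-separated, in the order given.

peviji, pimjoeke

Looking at the final sound of each stem: -ef when the stem ends in a voiceless consonant (*barugas*, *ikap*); -iji when the stem ends in a voiced consonant (*waz*, *vubal*, *kubebav*); -eke when the stem ends in a vowel (*laro*, *wi*).
*pev*: final sound = /v/, a voiced consonant → -iji → *peviji*.
*pimjo*: final sound = /o/, a vowel → -eke → *pimjoeke*.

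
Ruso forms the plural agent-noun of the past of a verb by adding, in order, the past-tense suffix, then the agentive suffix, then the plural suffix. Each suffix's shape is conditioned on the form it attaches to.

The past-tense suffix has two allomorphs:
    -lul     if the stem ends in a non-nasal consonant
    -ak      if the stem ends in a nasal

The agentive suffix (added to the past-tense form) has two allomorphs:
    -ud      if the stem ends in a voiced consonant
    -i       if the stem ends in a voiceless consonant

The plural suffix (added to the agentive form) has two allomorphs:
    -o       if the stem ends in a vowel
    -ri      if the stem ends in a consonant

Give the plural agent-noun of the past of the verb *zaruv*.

zaruvluludri

*zaruv* — final consonant /v/ (non-nasal) → -lul → *zaruvlul*.
The past-tense form *zaruvlul*: final consonant = /l/, voiced → -ud → *zaruvlulud*.
The agentive form *zaruvlulud* — final sound /d/ (a consonant) → -ri → *zaruvluludri*.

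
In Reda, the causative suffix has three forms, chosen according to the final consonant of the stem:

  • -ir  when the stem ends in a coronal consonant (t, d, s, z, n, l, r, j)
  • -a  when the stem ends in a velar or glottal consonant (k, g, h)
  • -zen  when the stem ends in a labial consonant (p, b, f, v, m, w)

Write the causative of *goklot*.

Since the final consonant of *goklot* is /t/ (coronal), it takes -ir, giving *goklotir*.

goklotir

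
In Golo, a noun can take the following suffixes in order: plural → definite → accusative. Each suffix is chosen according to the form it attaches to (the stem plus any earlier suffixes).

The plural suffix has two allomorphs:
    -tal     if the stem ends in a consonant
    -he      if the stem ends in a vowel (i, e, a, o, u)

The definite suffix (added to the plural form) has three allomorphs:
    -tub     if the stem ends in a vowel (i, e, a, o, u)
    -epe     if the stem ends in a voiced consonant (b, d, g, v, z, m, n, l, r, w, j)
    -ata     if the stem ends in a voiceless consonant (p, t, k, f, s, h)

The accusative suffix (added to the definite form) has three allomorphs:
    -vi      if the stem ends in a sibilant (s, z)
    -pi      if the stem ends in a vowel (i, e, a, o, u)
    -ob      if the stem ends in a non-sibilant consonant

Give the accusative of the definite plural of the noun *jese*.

jesehetubob

*jese*: final sound = /e/, a vowel → -he → *jesehe*.
Since the final sound of the plural form *jesehe* is /e/ (a vowel), it takes -tub, giving *jesehetub*.
The definite form *jesehetub*: final sound = /b/, a non-sibilant consonant → -ob → *jesehetubob*.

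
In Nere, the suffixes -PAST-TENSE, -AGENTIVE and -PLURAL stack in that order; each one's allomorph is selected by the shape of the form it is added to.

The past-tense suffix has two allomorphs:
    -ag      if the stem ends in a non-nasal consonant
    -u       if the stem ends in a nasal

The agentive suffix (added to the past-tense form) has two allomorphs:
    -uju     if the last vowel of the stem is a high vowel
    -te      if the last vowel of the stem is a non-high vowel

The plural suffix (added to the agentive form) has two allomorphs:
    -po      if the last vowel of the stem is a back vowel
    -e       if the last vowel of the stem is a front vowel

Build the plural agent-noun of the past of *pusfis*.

pusfisagtee

The final consonant of *pusfis* is /s/, which is non-nasal, so the past-tense suffix is -ag, giving *pusfisag*.
The past-tense form *pusfisag* — last vowel /a/ (a non-high vowel) → -te → *pusfisagte*.
Since the last vowel of the agentive form *pusfisagte* is /e/ (a front vowel), it takes -e, giving *pusfisagtee*.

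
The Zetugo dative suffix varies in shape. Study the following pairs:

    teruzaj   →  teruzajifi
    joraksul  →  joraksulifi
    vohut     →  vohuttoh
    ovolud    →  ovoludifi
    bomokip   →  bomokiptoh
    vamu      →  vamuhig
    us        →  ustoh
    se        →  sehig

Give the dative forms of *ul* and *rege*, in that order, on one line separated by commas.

ulifi, regehig

The suffix is conditioned by the final sound: -toh when the stem ends in a voiceless consonant (*vohut*, *bomokip*, *us*); -ifi when the stem ends in a voiced consonant (*teruzaj*, *joraksul*, *ovolud*); -hig when the stem ends in a vowel (*vamu*, *se*).
Since the final sound of *ul* is /l/ (a voiced consonant), it takes -ifi, giving *ulifi*.
The final sound of *rege* is /e/, which is a vowel, so the suffix is -hig, giving *regehig*.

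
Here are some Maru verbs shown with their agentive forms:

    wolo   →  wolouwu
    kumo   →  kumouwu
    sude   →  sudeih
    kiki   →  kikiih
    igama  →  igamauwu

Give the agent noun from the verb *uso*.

The alternation tracks the last vowel of the stem — -ih when the last vowel of the stem is a front vowel (*sude*, *kiki*); -uwu when the last vowel of the stem is a back vowel (*wolo*, *kumo*, *igama*).
*uso*: last vowel = /o/, a back vowel → -uwu → *usouwu*.

usouwu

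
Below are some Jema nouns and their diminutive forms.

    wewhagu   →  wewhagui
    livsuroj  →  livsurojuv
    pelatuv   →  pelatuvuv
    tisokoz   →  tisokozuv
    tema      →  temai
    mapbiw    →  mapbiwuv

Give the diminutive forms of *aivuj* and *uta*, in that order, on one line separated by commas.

aivujuv, utai

Looking at the final sound of each stem: -uv when the stem ends in a consonant (*livsuroj*, *pelatuv*, *tisokoz*, *mapbiw*); -i when the stem ends in a vowel (*wewhagu*, *tema*).
*aivuj*: final sound = /j/, a consonant → -uv → *aivujuv*.
*uta* — final sound /a/ (a vowel) → -i → *utai*.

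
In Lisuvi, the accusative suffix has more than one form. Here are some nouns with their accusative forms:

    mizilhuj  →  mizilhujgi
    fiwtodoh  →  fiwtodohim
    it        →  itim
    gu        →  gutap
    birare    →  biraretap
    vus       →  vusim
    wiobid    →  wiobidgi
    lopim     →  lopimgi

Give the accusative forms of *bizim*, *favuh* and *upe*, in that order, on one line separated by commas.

The suffix is conditioned by the final sound: -im when the stem ends in a voiceless consonant (*fiwtodoh*, *it*, *vus*); -gi when the stem ends in a voiced consonant (*mizilhuj*, *wiobid*, *lopim*); -tap when the stem ends in a vowel (*gu*, *birare*).
The final sound of *bizim* is /m/, which is a voiced consonant, so the suffix is -gi, giving *bizimgi*.
Since the final sound of *favuh* is /h/ (a voiceless consonant), it takes -im, giving *favuhim*.
*upe*: final sound = /e/, a vowel → -tap → *upetap*.

bizimgi, favuhim, upetap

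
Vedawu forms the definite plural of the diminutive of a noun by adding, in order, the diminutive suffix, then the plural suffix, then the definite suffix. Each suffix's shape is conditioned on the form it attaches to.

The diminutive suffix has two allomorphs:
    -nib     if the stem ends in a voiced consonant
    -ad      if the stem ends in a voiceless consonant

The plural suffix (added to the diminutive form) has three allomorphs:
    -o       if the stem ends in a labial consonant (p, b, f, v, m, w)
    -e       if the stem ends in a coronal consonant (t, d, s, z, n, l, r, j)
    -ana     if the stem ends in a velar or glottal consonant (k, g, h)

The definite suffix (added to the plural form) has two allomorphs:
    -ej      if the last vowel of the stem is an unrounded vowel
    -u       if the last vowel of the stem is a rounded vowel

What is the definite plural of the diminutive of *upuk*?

upukadeej

Since the final consonant of *upuk* is /k/ (voiceless), it takes -ad, giving *upukad*.
The diminutive form *upukad*: final consonant = /d/, coronal → -e → *upukade*.
The last vowel of the plural form *upukade* is /e/, which is an unrounded vowel, so the definite suffix is -ej, giving *upukadeej*.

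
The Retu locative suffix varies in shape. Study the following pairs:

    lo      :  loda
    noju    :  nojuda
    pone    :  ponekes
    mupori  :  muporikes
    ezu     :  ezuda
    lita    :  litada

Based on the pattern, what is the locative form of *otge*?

The suffix is conditioned by the last vowel: -kes when the last vowel of the stem is a front vowel (*pone*, *mupori*); -da when the last vowel of the stem is a back vowel (*lo*, *noju*, *ezu*, *lita*).
The last vowel of *otge* is /e/, which is a front vowel, so the suffix is -kes, giving *otgekes*.

otgekes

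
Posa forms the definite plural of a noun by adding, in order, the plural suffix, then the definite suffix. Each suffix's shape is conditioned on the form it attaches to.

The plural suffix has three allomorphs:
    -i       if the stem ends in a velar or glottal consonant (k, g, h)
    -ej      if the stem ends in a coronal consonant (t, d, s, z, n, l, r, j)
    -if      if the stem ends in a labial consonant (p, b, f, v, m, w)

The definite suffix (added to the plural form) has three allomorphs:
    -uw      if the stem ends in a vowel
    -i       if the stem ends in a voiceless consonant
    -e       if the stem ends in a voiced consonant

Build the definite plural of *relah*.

relahiuw

The final consonant of *relah* is /h/, which is velar/glottal, so the plural suffix is -i, giving *relahi*.
Since the final sound of the plural form *relahi* is /i/ (a vowel), it takes -uw, giving *relahiuw*.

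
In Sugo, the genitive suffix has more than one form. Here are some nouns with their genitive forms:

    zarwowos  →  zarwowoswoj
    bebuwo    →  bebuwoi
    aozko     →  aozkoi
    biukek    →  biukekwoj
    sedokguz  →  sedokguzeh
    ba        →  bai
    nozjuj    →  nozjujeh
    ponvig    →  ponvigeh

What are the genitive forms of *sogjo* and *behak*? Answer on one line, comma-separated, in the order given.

sogjoi, behakwoj

The pattern is voicing of the final sound: -woj when the stem ends in a voiceless consonant (*zarwowos*, *biukek*); -eh when the stem ends in a voiced consonant (*sedokguz*, *nozjuj*, *ponvig*); -i when the stem ends in a vowel (*bebuwo*, *aozko*, *ba*).
Since the final sound of *sogjo* is /o/ (a vowel), it takes -i, giving *sogjoi*.
The final sound of *behak* is /k/, which is a voiceless consonant, so the suffix is -woj, giving *behakwoj*.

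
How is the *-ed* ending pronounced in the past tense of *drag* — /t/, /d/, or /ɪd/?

The stem *drag* ends in a voiced sound other than /d/.
The -ed suffix is realized as /ɪd/ after /t, d/; as /t/ after other voiceless consonants; and as /d/ after other voiced sounds.
So -ed on *drag* is pronounced /d/.

/d/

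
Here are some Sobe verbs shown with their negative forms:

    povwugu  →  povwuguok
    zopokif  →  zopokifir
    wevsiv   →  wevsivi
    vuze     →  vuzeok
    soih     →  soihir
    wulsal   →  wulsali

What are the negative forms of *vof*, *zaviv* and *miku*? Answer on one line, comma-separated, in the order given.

The pattern is voicing of the final sound: -ir when the stem ends in a voiceless consonant (*zopokif*, *soih*); -i when the stem ends in a voiced consonant (*wevsiv*, *wulsal*); -ok when the stem ends in a vowel (*povwugu*, *vuze*).
*vof* — final sound /f/ (a voiceless consonant) → -ir → *vofir*.
*zaviv* — final sound /v/ (a voiced consonant) → -i → *zavivi*.
*miku* — final sound /u/ (a vowel) → -ok → *mikuok*.

vofir, zavivi, mikuok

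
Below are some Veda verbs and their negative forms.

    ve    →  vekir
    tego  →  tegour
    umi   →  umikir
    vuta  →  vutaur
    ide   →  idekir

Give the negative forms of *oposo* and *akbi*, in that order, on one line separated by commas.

oposour, akbikir

The alternation tracks the last vowel of the stem — -kir when the last vowel of the stem is a front vowel (*ve*, *umi*, *ide*); -ur when the last vowel of the stem is a back vowel (*tego*, *vuta*).
Since the last vowel of *oposo* is /o/ (a back vowel), it takes -ur, giving *oposour*.
*akbi*: last vowel = /i/, a front vowel → -kir → *akbikir*.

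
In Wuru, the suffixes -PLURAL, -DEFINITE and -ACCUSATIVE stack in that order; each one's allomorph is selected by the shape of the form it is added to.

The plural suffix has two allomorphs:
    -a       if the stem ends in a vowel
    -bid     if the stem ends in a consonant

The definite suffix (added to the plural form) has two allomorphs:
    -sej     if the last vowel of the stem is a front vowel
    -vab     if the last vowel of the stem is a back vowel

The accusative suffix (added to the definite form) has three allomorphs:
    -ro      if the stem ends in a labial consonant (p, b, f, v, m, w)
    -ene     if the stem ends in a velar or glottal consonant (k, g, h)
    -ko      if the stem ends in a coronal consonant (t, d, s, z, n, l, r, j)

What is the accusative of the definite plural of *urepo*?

urepoavabro

Since the final sound of *urepo* is /o/ (a vowel), it takes -a, giving *urepoa*.
The plural form *urepoa* — last vowel /a/ (a back vowel) → -vab → *urepoavab*.
The final consonant of the definite form *urepoavab* is /b/, which is labial, so the accusative suffix is -ro, giving *urepoavabro*.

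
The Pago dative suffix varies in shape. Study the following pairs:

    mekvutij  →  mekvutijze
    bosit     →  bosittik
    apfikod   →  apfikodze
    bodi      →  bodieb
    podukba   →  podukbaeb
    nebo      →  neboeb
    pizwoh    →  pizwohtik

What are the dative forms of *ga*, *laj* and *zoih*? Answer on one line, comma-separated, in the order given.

gaeb, lajze, zoihtik

Looking at the final sound of each stem: -tik when the stem ends in a voiceless consonant (*bosit*, *pizwoh*); -ze when the stem ends in a voiced consonant (*mekvutij*, *apfikod*); -eb when the stem ends in a vowel (*bodi*, *podukba*, *nebo*).
*ga*: final sound = /a/, a vowel → -eb → *gaeb*.
The final sound of *laj* is /j/, which is a voiced consonant, so the suffix is -ze, giving *lajze*.
The final sound of *zoih* is /h/, which is a voiceless consonant, so the suffix is -tik, giving *zoihtik*.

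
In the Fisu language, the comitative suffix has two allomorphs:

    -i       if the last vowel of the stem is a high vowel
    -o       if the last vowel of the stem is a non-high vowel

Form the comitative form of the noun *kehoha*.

Since the last vowel of *kehoha* is /a/ (a non-high vowel), it takes -o, giving *kehohao*.

kehohao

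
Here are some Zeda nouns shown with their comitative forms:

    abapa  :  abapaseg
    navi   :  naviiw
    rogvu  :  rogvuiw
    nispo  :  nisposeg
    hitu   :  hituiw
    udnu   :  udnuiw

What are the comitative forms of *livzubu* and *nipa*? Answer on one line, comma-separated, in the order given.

Looking at the last vowel of each stem: -iw when the last vowel of the stem is a high vowel (*navi*, *rogvu*, *hitu*, *udnu*); -seg when the last vowel of the stem is a non-high vowel (*abapa*, *nispo*).
Since the last vowel of *livzubu* is /u/ (a high vowel), it takes -iw, giving *livzubuiw*.
*nipa* — last vowel /a/ (a non-high vowel) → -seg → *nipaseg*.

livzubuiw, nipaseg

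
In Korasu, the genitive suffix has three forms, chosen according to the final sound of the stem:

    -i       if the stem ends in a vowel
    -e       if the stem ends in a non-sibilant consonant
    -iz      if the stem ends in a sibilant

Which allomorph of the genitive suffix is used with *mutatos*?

The final sound of *mutatos* is /s/, which is a sibilant, so the suffix is -iz.

-iz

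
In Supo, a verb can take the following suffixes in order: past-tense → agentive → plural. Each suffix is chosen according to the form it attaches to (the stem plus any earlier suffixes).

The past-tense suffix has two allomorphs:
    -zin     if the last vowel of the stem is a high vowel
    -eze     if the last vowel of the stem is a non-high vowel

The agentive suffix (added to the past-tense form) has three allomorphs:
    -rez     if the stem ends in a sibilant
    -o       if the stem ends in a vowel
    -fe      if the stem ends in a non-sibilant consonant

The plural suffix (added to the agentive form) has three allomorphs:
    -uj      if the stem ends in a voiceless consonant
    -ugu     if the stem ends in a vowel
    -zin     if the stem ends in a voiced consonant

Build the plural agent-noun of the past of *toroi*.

toroizinfeugu

Since the last vowel of *toroi* is /i/ (a high vowel), it takes -zin, giving *toroizin*.
The past-tense form *toroizin*: final sound = /n/, a non-sibilant consonant → -fe → *toroizinfe*.
The agentive form *toroizinfe* — final sound /e/ (a vowel) → -ugu → *toroizinfeugu*.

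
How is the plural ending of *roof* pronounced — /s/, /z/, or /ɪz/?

/s/

The stem *roof* ends in a voiceless non-sibilant consonant.
The plural suffix surfaces as /ɪz/ after sibilants, /s/ after other voiceless consonants, and /z/ after other voiced sounds.
So the plural -s on *roof* is pronounced /s/.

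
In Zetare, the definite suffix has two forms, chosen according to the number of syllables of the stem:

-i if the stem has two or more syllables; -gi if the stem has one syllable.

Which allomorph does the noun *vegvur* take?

*vegvur* has 2 syllables, so the suffix is -i.

-i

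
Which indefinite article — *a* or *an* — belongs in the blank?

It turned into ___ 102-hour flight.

The indefinite article is chosen by the initial *sound* of the following word, not its spelling.
The number *102* is spoken "one hundred …", beginning with /wʌn/ — a consonant sound.
So the article is *a*: It turned into a 102-hour flight.

a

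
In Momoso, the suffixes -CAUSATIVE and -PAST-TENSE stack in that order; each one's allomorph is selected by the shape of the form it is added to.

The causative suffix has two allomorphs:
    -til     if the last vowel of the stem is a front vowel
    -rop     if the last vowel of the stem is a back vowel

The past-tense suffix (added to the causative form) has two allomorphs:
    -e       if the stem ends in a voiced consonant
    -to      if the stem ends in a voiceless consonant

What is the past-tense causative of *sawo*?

*sawo* — last vowel /o/ (a back vowel) → -rop → *saworop*.
The final consonant of the causative form *saworop* is /p/, which is voiceless, so the past-tense suffix is -to, giving *saworopto*.

saworopto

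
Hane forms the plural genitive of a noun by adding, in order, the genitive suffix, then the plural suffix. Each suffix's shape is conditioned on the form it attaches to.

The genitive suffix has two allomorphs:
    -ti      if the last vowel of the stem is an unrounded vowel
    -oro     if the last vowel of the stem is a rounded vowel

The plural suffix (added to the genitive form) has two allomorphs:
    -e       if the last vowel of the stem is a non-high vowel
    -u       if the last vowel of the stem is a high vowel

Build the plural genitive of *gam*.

The last vowel of *gam* is /a/, which is an unrounded vowel, so the genitive suffix is -ti, giving *gamti*.
The genitive form *gamti*: last vowel = /i/, a high vowel → -u → *gamtiu*.

gamtiu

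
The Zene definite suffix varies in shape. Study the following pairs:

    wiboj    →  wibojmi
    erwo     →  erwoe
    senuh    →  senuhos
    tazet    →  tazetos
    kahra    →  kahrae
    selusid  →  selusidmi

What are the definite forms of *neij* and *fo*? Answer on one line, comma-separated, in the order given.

neijmi, foe

The suffix is conditioned by the final sound: -os when the stem ends in a voiceless consonant (*senuh*, *tazet*); -mi when the stem ends in a voiced consonant (*wiboj*, *selusid*); -e when the stem ends in a vowel (*erwo*, *kahra*).
*neij* — final sound /j/ (a voiced consonant) → -mi → *neijmi*.
The final sound of *fo* is /o/, which is a vowel, so the suffix is -e, giving *foe*.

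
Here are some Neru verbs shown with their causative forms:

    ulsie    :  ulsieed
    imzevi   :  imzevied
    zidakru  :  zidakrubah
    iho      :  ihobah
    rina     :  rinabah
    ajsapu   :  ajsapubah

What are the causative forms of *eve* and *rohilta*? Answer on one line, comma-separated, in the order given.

Looking at the last vowel of each stem: -ed when the last vowel of the stem is a front vowel (*ulsie*, *imzevi*); -bah when the last vowel of the stem is a back vowel (*zidakru*, *iho*, *rina*, *ajsapu*).
Since the last vowel of *eve* is /e/ (a front vowel), it takes -ed, giving *eveed*.
*rohilta* — last vowel /a/ (a back vowel) → -bah → *rohiltabah*.

eveed, rohiltabah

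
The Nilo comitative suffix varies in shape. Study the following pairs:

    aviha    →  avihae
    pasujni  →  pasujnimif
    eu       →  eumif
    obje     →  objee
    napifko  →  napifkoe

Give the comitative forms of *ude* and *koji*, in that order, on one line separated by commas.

The suffix is conditioned by the last vowel: -mif when the last vowel of the stem is a high vowel (*pasujni*, *eu*); -e when the last vowel of the stem is a non-high vowel (*aviha*, *obje*, *napifko*).
The last vowel of *ude* is /e/, which is a non-high vowel, so the suffix is -e, giving *udee*.
The last vowel of *koji* is /i/, which is a high vowel, so the suffix is -mif, giving *kojimif*.

udee, kojimif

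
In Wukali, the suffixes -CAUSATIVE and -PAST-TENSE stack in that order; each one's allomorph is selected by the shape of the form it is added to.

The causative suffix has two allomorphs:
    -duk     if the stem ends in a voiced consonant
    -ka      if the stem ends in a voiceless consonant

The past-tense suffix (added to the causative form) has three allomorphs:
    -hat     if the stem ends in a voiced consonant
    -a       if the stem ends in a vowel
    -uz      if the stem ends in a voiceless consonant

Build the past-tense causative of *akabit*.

akabitkaa

*akabit* — final consonant /t/ (voiceless) → -ka → *akabitka*.
Since the final sound of the causative form *akabitka* is /a/ (a vowel), it takes -a, giving *akabitkaa*.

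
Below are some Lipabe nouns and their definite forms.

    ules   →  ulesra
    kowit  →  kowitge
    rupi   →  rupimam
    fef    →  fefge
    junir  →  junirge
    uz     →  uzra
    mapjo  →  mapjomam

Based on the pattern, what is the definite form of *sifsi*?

The pattern is sibilance of the final sound: -ra when the stem ends in a sibilant (*ules*, *uz*); -ge when the stem ends in a non-sibilant consonant (*kowit*, *fef*, *junir*); -mam when the stem ends in a vowel (*rupi*, *mapjo*).
*sifsi* — final sound /i/ (a vowel) → -mam → *sifsimam*.

sifsimam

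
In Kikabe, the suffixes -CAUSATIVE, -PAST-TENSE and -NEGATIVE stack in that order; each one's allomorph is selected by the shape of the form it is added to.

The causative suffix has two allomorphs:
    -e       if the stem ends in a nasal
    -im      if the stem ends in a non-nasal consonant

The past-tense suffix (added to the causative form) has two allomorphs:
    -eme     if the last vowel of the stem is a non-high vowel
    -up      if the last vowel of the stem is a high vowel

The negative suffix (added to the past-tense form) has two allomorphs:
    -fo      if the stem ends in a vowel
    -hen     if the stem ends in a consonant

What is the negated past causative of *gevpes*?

*gevpes* — final consonant /s/ (non-nasal) → -im → *gevpesim*.
The causative form *gevpesim* — last vowel /i/ (a high vowel) → -up → *gevpesimup*.
The past-tense form *gevpesimup*: final sound = /p/, a consonant → -hen → *gevpesimuphen*.

gevpesimuphen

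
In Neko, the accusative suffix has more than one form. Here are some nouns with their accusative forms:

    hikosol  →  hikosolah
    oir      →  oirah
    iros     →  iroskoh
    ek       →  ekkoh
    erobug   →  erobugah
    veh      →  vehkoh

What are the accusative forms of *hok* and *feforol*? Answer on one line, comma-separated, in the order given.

hokkoh, feforolah

The pattern is voicing of the final consonant: -koh when the stem ends in a voiceless consonant (*iros*, *ek*, *veh*); -ah when the stem ends in a voiced consonant (*hikosol*, *oir*, *erobug*).
Since the final consonant of *hok* is /k/ (voiceless), it takes -koh, giving *hokkoh*.
*feforol*: final consonant = /l/, voiced → -ah → *feforolah*.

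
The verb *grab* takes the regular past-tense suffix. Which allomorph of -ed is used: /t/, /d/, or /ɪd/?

The stem *grab* ends in a voiced sound other than /d/.
The -ed suffix is realized as /ɪd/ after /t, d/; as /t/ after other voiceless consonants; and as /d/ after other voiced sounds.
So -ed on *grab* is pronounced /d/.

/d/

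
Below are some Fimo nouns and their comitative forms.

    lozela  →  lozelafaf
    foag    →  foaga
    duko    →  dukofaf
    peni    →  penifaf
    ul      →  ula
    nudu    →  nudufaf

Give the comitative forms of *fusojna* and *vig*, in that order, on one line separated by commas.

fusojnafaf, viga

The suffix is conditioned by the final sound: -a when the stem ends in a consonant (*foag*, *ul*); -faf when the stem ends in a vowel (*lozela*, *duko*, *peni*, *nudu*).
*fusojna* — final sound /a/ (a vowel) → -faf → *fusojnafaf*.
*vig*: final sound = /g/, a consonant → -a → *viga*.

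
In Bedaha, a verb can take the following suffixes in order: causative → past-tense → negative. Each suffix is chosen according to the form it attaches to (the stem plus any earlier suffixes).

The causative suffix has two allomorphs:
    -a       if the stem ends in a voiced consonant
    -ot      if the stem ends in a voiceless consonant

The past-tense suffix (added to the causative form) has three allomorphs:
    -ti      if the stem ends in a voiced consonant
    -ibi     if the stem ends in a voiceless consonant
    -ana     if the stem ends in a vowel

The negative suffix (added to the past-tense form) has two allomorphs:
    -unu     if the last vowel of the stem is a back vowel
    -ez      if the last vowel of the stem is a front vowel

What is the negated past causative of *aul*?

Since the final consonant of *aul* is /l/ (voiced), it takes -a, giving *aula*.
The final sound of the causative form *aula* is /a/, which is a vowel, so the past-tense suffix is -ana, giving *aulaana*.
Since the last vowel of the past-tense form *aulaana* is /a/ (a back vowel), it takes -unu, giving *aulaanaunu*.

aulaanaunu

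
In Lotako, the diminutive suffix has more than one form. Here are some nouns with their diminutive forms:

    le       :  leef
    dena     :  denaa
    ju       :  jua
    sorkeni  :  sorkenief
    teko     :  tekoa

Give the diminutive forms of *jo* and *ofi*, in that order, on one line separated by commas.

The alternation tracks the last vowel of the stem — -ef when the last vowel of the stem is a front vowel (*le*, *sorkeni*); -a when the last vowel of the stem is a back vowel (*dena*, *ju*, *teko*).
*jo*: last vowel = /o/, a back vowel → -a → *joa*.
Since the last vowel of *ofi* is /i/ (a front vowel), it takes -ef, giving *ofief*.

joa, ofief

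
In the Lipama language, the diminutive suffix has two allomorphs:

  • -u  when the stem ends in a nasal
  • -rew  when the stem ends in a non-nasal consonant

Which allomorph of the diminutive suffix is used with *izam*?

-u

*izam* — final consonant /m/ (a nasal) → -u.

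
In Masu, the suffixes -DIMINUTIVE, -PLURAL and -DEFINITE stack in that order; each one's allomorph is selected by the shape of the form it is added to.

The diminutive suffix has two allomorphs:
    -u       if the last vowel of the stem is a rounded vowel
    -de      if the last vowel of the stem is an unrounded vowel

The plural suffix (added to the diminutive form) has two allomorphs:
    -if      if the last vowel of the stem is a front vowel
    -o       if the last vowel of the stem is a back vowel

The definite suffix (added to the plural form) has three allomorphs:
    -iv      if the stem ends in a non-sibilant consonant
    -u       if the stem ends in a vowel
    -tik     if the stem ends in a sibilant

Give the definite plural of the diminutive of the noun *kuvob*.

*kuvob* — last vowel /o/ (a rounded vowel) → -u → *kuvobu*.
The last vowel of the diminutive form *kuvobu* is /u/, which is a back vowel, so the plural suffix is -o, giving *kuvobuo*.
Since the final sound of the plural form *kuvobuo* is /o/ (a vowel), it takes -u, giving *kuvobuou*.

kuvobuou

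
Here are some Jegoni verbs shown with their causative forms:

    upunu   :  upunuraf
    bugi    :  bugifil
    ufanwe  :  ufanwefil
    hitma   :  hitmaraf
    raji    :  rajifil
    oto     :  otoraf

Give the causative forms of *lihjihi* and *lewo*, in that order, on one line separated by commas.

The pattern is front/back vowel harmony: -fil when the last vowel of the stem is a front vowel (*bugi*, *ufanwe*, *raji*); -raf when the last vowel of the stem is a back vowel (*upunu*, *hitma*, *oto*).
Since the last vowel of *lihjihi* is /i/ (a front vowel), it takes -fil, giving *lihjihifil*.
The last vowel of *lewo* is /o/, which is a back vowel, so the suffix is -raf, giving *leworaf*.

lihjihifil, leworaf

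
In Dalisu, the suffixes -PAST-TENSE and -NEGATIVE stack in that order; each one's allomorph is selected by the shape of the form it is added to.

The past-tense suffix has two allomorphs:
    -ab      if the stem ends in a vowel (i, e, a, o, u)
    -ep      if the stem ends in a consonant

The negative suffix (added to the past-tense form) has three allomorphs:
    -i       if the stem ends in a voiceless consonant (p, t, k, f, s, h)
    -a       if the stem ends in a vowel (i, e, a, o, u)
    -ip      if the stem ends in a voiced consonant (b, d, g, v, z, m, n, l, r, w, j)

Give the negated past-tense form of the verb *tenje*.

tenjeabip

Since the final sound of *tenje* is /e/ (a vowel), it takes -ab, giving *tenjeab*.
The past-tense form *tenjeab*: final sound = /b/, a voiced consonant → -ip → *tenjeabip*.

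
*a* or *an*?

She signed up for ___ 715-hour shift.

a

The indefinite article is chosen by the initial *sound* of the following word, not its spelling.
The number *715* is spoken "seven hundred …", beginning with /ˈsɛvən/ — a consonant sound.
So the article is *a*: She signed up for a 715-hour shift.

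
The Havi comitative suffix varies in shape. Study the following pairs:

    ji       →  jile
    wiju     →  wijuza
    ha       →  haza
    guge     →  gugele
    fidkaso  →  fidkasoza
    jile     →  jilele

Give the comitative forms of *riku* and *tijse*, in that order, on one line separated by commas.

Looking at the last vowel of each stem: -le when the last vowel of the stem is a front vowel (*ji*, *guge*, *jile*); -za when the last vowel of the stem is a back vowel (*wiju*, *ha*, *fidkaso*).
*riku*: last vowel = /u/, a back vowel → -za → *rikuza*.
The last vowel of *tijse* is /e/, which is a front vowel, so the suffix is -le, giving *tijsele*.

rikuza, tijsele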